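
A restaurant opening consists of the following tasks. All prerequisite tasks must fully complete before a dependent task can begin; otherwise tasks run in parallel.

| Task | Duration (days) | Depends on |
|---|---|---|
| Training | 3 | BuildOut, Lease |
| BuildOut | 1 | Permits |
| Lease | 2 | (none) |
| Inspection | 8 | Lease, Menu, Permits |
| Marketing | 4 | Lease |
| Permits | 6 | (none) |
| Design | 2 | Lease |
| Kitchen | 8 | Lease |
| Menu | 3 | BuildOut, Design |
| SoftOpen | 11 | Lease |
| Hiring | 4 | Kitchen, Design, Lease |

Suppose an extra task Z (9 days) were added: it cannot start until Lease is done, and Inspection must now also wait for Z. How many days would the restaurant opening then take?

19

Originally the restaurant opening takes 18 days.
With Z inserted, Inspection now waits for max(Lease, Menu, Permits, Z).
New critical path: Lease→Z→Inspection = 2+9+8 = 19 ⇒ 19 days.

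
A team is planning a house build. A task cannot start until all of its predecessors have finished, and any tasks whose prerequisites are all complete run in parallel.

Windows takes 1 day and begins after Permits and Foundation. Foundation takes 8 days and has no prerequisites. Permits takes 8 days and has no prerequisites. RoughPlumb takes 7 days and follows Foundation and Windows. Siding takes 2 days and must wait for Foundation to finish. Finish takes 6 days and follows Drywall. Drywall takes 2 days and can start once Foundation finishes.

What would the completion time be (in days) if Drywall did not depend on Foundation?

With the dependency in place, Permits→Windows→RoughPlumb = 8+1+7 = 16 sets the finish at 16 days.
Without Foundation→Drywall, Drywall's earliest start moves from 8 to 0.
New critical path: Permits→Windows→RoughPlumb = 8+1+7 = 16 ⇒ 16 days.

16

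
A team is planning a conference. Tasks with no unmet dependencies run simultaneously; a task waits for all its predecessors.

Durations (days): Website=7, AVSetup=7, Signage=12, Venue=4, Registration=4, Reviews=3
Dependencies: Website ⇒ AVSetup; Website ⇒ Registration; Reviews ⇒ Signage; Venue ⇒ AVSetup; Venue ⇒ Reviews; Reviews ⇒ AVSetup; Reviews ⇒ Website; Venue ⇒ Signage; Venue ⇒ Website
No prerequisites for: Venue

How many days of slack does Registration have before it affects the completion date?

3

The longest chain is Venue→Reviews→Website→AVSetup = 4+3+7+7 = 21; overall finish 21 days.
Longest path through Registration: 18 days (earliest finish 18, latest finish 21).
Float = 21 − 18 = 3.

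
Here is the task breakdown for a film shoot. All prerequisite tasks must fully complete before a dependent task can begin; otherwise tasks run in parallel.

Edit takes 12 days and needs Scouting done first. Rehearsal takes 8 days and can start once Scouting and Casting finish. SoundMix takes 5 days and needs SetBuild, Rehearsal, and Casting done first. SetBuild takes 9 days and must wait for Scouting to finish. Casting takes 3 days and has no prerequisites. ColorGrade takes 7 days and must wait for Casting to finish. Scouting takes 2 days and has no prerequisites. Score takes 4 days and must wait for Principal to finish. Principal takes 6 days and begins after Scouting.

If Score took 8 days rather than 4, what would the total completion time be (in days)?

Critical path before the change: Casting→Rehearsal→SoundMix = 3+8+5 = 16 giving 16 days.
Score is off the critical path — its longest chain is 12 days, giving 4 of slack.
That remains the longest chain; total 16 days.

16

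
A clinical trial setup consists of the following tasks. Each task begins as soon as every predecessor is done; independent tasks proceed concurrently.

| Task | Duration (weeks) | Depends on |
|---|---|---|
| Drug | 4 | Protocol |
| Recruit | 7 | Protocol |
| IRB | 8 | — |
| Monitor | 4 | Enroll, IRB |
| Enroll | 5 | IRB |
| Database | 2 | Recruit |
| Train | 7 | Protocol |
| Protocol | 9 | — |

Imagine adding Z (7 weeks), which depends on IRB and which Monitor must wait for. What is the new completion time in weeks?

Originally the plan takes 18 weeks.
With Z inserted, Monitor now waits for max(Enroll, IRB, Z).
New critical path: IRB→Z→Monitor = 8+7+4 = 19 ⇒ 19 weeks.

19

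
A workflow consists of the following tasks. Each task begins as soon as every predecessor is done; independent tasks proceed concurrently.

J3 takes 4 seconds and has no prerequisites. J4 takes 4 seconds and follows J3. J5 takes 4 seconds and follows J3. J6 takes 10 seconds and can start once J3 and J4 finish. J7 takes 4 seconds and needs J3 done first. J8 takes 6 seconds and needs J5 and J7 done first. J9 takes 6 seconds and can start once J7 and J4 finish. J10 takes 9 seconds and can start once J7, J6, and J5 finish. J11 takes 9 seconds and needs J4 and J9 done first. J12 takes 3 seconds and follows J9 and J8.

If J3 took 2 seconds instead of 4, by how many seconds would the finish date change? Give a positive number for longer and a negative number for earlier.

Baseline: J3→J4→J6→J10 = 4+4+10+9 = 27 → 27 seconds.
Since J3 is critical, the -2 change carries straight to that chain (now 25 seconds).
No other chain overtakes it, so the finish is 25 seconds.
Change in finish: 25 − 27 = -2 seconds.

-2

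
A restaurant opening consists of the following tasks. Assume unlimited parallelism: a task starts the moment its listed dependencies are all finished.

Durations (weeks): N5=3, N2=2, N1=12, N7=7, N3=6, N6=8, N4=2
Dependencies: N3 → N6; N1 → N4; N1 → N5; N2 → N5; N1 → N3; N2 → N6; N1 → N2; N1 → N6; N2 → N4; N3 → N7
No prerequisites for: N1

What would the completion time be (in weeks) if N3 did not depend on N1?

Before: longest chain N1→N3→N6 = 12+6+8 = 26, finish 26.
Without N1→N3, N3's earliest start moves from 12 to 0.
New critical path: N1→N2→N6 = 12+2+8 = 22 ⇒ 22 weeks.

22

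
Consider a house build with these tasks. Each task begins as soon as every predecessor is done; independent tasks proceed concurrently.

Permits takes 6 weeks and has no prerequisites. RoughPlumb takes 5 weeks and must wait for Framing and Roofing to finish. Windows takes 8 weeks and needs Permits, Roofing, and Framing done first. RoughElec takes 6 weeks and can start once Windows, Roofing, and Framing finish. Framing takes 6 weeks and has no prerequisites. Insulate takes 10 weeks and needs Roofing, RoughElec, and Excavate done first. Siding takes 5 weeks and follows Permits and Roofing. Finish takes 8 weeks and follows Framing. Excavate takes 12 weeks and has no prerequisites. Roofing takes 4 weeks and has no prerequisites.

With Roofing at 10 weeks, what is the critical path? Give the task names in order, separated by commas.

Roofing, Windows, RoughElec, Insulate

As given, the longest chain is Permits→Windows→RoughElec→Insulate = 6+8+6+10 = 30, so the finish is 30 weeks.
The longest path through Roofing is only 28 weeks, so Roofing has float 2.
Now Roofing→Windows→RoughElec→Insulate = 10+8+6+10 = 34 is longest, so the finish becomes 34 weeks.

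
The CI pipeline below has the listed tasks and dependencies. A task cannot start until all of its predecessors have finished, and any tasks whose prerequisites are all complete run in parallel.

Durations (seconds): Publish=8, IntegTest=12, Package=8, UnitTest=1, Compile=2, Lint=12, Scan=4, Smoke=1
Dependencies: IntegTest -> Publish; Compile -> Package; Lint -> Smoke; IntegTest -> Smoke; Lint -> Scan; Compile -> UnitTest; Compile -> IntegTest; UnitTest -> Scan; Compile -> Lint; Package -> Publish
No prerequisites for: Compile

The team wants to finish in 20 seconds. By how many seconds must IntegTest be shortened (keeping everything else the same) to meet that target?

Current finish: 22 seconds; target: 20.
IntegTest is on every critical path, so each second cut from IntegTest cuts the finish by one (this holds down to a finish of 18).
Need 22 − 20 = 2 seconds off IntegTest → IntegTest becomes 10 seconds, finish becomes 20.

2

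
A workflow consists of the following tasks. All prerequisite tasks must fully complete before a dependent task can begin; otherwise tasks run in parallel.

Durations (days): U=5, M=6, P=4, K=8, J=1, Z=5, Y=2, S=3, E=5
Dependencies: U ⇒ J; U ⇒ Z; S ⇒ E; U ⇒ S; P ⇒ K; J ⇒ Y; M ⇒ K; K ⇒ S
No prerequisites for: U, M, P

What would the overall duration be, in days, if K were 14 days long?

The binding path is M→K→S→E = 6+8+3+5 = 22; finish at 22 days.
K is on the critical path; changing it to 14 makes that path 28 days.
The critical path is still M→K→S→E; finish is now 28 days.

28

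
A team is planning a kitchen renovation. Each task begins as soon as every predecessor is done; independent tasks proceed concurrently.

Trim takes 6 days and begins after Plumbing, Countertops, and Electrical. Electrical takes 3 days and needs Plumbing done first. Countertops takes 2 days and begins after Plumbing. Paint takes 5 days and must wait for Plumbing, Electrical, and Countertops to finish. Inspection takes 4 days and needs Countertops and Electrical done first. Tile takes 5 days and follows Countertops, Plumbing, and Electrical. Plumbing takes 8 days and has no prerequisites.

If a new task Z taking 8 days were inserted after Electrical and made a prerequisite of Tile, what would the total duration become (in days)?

Originally the job takes 17 days.
With Z inserted, Tile now waits for max(Countertops, Plumbing, Electrical, Z).
New critical path: Plumbing→Electrical→Z→Tile = 8+3+8+5 = 24 ⇒ 24 days.

24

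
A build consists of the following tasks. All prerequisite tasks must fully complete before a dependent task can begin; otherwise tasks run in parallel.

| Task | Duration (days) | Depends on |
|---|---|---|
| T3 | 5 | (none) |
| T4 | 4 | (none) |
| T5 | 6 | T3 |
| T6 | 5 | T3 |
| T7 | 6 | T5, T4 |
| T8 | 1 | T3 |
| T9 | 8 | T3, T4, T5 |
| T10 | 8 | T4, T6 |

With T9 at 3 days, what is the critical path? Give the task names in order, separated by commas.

Critical path before the change: T3→T5→T9 = 5+6+8 = 19 giving 19 days.
T9 is on the critical path; changing it to 3 makes that path 14 days.
Now T3→T6→T10 = 5+5+8 = 18 is longest, so the finish becomes 18 days.

T3, T6, T10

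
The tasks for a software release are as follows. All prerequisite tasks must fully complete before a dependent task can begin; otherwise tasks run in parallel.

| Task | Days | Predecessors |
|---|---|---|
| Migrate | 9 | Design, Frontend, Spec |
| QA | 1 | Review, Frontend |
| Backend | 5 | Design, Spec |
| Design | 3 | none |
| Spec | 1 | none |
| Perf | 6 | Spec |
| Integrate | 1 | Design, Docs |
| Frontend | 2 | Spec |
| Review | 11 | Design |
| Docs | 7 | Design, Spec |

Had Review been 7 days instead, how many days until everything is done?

12

As given, the longest chain is Design→Review→QA = 3+11+1 = 15, so the finish is 15 days.
Review lies on that path, so at 7 days the path becomes 11 days.
The binding chain switches to Spec→Frontend→Migrate = 1+2+9 = 12; finish 12 days.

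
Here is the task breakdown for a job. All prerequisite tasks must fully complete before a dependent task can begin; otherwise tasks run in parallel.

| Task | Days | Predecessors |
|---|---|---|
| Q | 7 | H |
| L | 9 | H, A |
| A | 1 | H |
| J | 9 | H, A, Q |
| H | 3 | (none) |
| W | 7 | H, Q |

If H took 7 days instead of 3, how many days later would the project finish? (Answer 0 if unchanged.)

Critical path before the change: H→Q→J = 3+7+9 = 19 giving 19 days.
H is on the critical path; changing it to 7 makes that path 23 days.
That remains the longest chain; total 23 days.
Change in finish: 23 − 19 = +4 days.

4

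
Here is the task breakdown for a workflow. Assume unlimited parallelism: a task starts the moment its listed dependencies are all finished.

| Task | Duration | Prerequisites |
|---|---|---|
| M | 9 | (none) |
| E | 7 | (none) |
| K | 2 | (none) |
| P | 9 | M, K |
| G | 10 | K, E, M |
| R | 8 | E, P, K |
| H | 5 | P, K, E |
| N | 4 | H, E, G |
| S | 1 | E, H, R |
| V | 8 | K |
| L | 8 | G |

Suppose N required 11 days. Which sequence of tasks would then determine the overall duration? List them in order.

M, P, H, N

Critical path before the change: M→P→H→N = 9+9+5+4 = 27 giving 27 days.
N is on the critical path; changing it to 11 makes that path 34 days.
No other chain overtakes it, so the finish is 34 days.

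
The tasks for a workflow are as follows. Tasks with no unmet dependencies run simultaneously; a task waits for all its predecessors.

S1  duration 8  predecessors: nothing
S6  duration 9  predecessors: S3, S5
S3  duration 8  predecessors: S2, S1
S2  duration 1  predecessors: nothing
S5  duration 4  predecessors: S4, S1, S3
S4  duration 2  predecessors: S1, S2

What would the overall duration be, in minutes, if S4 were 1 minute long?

Baseline: S1→S3→S5→S6 = 8+8+4+9 = 29 → 29 minutes.
S4 is off the critical path — its longest chain is 23 minutes, giving 6 of slack.
The critical path is still S1→S3→S5→S6; finish is now 29 minutes.

29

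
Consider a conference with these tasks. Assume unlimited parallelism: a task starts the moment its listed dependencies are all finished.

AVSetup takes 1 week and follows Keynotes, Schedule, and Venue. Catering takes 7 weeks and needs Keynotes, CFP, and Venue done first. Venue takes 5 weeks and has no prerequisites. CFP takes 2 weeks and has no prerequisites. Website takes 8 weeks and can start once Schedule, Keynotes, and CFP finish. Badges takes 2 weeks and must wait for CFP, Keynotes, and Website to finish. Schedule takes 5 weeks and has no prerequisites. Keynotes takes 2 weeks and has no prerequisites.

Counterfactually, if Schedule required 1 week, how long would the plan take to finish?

The binding path is Schedule→Website→Badges = 5+8+2 = 15; finish at 15 weeks.
Schedule lies on that path, so at 1 week the path becomes 11 weeks.
The binding chain switches to Venue→Catering = 5+7 = 12; finish 12 weeks.

12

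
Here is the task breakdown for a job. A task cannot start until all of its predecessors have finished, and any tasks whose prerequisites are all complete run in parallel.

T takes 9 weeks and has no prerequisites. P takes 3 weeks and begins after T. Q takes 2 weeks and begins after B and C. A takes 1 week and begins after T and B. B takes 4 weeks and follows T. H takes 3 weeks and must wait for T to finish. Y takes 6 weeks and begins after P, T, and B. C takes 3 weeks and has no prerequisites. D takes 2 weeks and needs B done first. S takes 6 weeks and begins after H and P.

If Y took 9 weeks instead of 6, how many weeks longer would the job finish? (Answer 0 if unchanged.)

The binding path is T→B→Y = 9+4+6 = 19; finish at 19 weeks.
Y lies on that path, so at 9 weeks the path becomes 22 weeks.
The critical path is still T→B→Y; finish is now 22 weeks.
Change in finish: 22 − 19 = +3 weeks.

3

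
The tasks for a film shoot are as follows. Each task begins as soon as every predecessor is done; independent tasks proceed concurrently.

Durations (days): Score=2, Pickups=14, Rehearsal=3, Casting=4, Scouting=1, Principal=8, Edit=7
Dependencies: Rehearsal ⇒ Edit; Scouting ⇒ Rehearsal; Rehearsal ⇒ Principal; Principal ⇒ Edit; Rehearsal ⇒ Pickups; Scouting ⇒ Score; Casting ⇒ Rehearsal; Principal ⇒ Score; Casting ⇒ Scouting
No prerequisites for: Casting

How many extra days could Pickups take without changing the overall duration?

Casting→Scouting→Rehearsal→Principal→Edit = 4+1+3+8+7 = 23 sets the makespan at 23 days.
Longest path through Pickups: 22 days (earliest finish 22, latest finish 23).
So Pickups can slip 23 − 22 = 1 day.

1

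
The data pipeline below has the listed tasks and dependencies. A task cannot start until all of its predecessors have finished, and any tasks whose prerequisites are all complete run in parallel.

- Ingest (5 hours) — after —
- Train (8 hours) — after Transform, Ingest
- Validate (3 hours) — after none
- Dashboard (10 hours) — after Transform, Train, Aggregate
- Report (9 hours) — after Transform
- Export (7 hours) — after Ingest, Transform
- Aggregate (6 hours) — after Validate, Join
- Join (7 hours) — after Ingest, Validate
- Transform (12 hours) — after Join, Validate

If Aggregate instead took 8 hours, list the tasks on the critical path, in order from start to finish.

Ingest, Join, Transform, Train, Dashboard

Baseline: Ingest→Join→Transform→Train→Dashboard = 5+7+12+8+10 = 42 → 42 hours.
Aggregate has 14 hours of float (longest path through it is 28).
No other chain overtakes it, so the finish is 42 hours.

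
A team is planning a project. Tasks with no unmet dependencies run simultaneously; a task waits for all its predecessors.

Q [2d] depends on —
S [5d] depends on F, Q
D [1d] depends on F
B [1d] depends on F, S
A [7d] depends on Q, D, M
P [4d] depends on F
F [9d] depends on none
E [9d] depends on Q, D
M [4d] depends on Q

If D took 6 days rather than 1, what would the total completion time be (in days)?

24

The binding path is F→D→E = 9+1+9 = 19; finish at 19 days.
D lies on that path, so at 6 days the path becomes 24 days.
No other chain overtakes it, so the finish is 24 days.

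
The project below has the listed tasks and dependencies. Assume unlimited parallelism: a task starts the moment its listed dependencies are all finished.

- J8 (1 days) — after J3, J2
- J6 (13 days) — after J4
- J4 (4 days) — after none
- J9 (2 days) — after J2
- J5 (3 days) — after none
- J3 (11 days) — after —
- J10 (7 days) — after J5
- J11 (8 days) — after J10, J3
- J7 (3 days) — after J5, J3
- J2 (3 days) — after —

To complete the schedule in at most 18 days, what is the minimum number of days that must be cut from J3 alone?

1

Current finish: 19 days; target: 18.
J3 is on every critical path, so each day cut from J3 cuts the finish by one (this holds down to a finish of 18).
Need 19 − 18 = 1 day off J3 → J3 becomes 10 days, finish becomes 18.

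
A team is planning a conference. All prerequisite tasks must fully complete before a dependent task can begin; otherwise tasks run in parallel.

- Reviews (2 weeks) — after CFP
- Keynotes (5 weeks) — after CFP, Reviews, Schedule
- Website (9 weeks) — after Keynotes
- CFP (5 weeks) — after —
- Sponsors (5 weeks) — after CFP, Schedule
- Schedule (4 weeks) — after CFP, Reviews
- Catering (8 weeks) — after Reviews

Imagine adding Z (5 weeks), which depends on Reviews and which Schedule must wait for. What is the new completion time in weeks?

30

Originally the job takes 25 weeks.
With Z inserted, Schedule now waits for max(CFP, Reviews, Z).
New critical path: CFP→Reviews→Z→Schedule→Keynotes→Website = 5+2+5+4+5+9 = 30 ⇒ 30 weeks.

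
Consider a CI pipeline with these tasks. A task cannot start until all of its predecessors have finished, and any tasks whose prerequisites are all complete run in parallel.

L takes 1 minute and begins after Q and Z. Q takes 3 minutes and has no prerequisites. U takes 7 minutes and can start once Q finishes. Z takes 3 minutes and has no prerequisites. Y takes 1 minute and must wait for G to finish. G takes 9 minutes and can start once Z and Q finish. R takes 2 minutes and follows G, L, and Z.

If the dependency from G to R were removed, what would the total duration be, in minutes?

13

Original critical path: Q→G→R = 3+9+2 = 14 ⇒ 14 minutes.
Without G→R, R's earliest start moves from 12 to 4.
After: Q→G→Y = 3+9+1 = 13 → 13 minutes.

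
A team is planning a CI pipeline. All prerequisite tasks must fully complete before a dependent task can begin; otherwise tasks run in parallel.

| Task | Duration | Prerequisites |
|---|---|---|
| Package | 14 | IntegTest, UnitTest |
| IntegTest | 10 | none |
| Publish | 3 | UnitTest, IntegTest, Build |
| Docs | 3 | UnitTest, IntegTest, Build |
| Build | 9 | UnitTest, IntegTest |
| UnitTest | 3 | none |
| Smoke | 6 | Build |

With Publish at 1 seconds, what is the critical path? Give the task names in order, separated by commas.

IntegTest, Build, Smoke

As given, the longest chain is IntegTest→Build→Smoke = 10+9+6 = 25, so the finish is 25 seconds.
Publish is off the critical path — its longest chain is 22 seconds, giving 3 of slack.
No other chain overtakes it, so the finish is 25 seconds.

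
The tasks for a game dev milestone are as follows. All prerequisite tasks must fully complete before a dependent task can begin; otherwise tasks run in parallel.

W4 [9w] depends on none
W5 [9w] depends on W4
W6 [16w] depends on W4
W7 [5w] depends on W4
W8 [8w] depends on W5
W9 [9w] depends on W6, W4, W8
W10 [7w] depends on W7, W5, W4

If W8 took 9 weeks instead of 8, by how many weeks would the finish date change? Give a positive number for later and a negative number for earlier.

Baseline: W4→W5→W8→W9 = 9+9+8+9 = 35 → 35 weeks.
W8 lies on that path, so at 9 weeks the path becomes 36 weeks.
No other chain overtakes it, so the finish is 36 weeks.
Change in finish: 36 − 35 = +1 weeks.

1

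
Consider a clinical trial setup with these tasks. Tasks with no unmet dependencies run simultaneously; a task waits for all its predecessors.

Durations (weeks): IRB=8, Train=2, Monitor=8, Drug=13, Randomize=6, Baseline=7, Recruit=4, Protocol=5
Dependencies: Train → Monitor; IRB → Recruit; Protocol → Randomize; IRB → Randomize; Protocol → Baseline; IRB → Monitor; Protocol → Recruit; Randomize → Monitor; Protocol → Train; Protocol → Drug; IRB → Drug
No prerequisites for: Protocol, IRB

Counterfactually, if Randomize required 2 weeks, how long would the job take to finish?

21

Baseline: IRB→Randomize→Monitor = 8+6+8 = 22 → 22 weeks.
Randomize is on the critical path; changing it to 2 makes that path 18 weeks.
New critical path: IRB→Drug = 8+13 = 21 ⇒ 21 weeks.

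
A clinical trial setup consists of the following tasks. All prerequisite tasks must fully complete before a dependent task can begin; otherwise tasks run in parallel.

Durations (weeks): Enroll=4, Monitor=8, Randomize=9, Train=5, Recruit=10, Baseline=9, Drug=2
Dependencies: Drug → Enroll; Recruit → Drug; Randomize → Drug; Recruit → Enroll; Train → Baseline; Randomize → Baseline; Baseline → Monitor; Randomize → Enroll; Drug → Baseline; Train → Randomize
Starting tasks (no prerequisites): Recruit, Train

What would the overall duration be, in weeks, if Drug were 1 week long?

Baseline: Train→Randomize→Drug→Baseline→Monitor = 5+9+2+9+8 = 33 → 33 weeks.
Drug lies on that path, so at 1 week the path becomes 32 weeks.
The critical path is still Train→Randomize→Drug→Baseline→Monitor; finish is now 32 weeks.

32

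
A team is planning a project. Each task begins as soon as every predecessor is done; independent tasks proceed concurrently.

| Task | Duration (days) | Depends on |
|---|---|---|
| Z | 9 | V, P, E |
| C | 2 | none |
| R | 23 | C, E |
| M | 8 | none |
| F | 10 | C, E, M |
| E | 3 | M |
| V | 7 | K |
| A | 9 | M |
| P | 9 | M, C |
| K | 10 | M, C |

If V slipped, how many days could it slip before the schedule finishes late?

The longest chain is M→K→V→Z = 8+10+7+9 = 34; overall finish 34 days.
V finishes as early as 25 and must finish by 25.
Float = 34 − 34 = 0.

0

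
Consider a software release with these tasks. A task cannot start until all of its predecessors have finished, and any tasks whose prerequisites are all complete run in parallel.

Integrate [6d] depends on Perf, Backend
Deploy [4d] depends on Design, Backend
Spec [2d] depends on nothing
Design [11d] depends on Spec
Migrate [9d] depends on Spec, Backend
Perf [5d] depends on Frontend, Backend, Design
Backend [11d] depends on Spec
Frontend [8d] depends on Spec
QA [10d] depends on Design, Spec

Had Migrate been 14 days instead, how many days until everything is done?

27

Baseline: Spec→Design→Perf→Integrate = 2+11+5+6 = 24 → 24 days.
The longest path through Migrate is only 22 days, so Migrate has float 2.
Now Spec→Backend→Migrate = 2+11+14 = 27 is longest, so the finish becomes 27 days.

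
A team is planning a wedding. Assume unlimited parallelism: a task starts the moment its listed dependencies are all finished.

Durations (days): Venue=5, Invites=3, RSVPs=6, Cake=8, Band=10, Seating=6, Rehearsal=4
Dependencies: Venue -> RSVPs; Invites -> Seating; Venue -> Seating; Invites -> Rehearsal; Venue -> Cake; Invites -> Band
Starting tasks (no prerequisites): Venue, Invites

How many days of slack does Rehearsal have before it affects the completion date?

6

Venue→Cake = 5+8 = 13 sets the makespan at 13 days.
The longest chain containing Rehearsal totals 7 days.
Float = 13 − 7 = 6.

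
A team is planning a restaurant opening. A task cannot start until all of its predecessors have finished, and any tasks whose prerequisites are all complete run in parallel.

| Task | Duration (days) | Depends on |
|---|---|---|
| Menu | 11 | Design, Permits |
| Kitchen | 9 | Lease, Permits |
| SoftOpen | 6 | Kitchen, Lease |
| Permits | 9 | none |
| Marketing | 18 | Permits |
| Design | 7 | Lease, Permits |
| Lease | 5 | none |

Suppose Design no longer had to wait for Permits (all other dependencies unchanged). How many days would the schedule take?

Before: longest chain Permits→Design→Menu = 9+7+11 = 27, finish 27.
Without Permits→Design, Design's earliest start moves from 9 to 5.
The longest chain is now Permits→Marketing = 9+18 = 27, so the schedule takes 27 days.

27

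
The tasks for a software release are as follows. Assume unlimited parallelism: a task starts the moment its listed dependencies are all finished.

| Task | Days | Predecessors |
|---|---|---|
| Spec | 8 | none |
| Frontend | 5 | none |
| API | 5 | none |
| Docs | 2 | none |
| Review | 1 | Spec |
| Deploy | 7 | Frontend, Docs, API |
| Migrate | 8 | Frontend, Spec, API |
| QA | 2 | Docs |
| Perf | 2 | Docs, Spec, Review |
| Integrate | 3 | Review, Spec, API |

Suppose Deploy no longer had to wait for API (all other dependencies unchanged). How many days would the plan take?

With the dependency in place, Spec→Migrate = 8+8 = 16 sets the finish at 16 days.
Dropping API→Deploy doesn't change Deploy's earliest start (5); another predecessor still binds.
The longest chain is now Spec→Migrate = 8+8 = 16, so the plan takes 16 days.

16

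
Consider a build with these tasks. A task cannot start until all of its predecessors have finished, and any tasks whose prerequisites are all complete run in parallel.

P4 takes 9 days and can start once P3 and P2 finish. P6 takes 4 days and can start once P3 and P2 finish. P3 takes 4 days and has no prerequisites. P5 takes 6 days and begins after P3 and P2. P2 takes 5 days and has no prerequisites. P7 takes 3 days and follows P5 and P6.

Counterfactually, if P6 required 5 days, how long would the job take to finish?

14

As given, the longest chain is P2→P4 = 5+9 = 14, so the finish is 14 days.
P6 is off the critical path — its longest chain is 12 days, giving 2 of slack.
The critical path is still P2→P4; finish is now 14 days.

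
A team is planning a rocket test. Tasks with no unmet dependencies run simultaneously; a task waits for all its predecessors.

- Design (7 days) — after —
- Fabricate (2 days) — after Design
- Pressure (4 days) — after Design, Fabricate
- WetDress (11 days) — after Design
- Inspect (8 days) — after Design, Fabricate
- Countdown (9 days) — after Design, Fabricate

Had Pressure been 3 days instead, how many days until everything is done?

Actual critical path: Design→Fabricate→Countdown = 7+2+9 = 18 ⇒ 18 days.
Pressure has 5 days of float (longest path through it is 13).
No other chain overtakes it, so the finish is 18 days.

18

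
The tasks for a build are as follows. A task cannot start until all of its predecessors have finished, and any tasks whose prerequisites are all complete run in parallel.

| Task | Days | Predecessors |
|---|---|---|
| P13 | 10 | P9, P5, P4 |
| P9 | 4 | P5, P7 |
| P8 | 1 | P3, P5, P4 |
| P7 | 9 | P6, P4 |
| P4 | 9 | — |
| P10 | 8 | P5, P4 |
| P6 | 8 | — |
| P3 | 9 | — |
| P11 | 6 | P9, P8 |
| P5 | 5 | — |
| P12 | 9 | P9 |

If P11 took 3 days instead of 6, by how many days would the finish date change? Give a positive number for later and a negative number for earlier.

Actual critical path: P4→P7→P9→P13 = 9+9+4+10 = 32 ⇒ 32 days.
The longest path through P11 is only 28 days, so P11 has float 4.
That remains the longest chain; total 32 days.
Change in finish: 32 − 32 = +0 days.

0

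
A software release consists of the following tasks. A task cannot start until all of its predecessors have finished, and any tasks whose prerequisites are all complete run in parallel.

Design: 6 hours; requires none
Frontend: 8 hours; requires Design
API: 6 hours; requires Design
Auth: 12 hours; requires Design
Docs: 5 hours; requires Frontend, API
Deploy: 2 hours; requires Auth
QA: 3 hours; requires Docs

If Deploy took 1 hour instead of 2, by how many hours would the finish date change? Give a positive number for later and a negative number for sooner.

0

Baseline: Design→Frontend→Docs→QA = 6+8+5+3 = 22 → 22 hours.
The longest path through Deploy is only 20 hours, so Deploy has float 2.
That remains the longest chain; total 22 hours.
Change in finish: 22 − 22 = +0 hours.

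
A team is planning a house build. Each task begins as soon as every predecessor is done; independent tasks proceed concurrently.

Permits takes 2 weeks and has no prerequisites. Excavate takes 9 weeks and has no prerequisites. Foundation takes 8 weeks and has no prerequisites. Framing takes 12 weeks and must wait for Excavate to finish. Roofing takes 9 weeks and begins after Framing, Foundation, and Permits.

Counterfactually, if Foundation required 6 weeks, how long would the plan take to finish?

Critical path before the change: Excavate→Framing→Roofing = 9+12+9 = 30 giving 30 weeks.
Foundation is off the critical path — its longest chain is 17 weeks, giving 13 of slack.
That remains the longest chain; total 30 weeks.

30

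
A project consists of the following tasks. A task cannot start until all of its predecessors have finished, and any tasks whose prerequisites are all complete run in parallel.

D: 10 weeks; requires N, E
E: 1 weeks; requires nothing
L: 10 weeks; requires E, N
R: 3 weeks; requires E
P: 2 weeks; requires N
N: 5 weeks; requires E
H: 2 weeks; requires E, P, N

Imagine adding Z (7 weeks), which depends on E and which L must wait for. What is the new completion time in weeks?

Originally the plan takes 16 weeks.
With Z inserted, L now waits for max(E, N, Z).
New critical path: E→Z→L = 1+7+10 = 18 ⇒ 18 weeks.

18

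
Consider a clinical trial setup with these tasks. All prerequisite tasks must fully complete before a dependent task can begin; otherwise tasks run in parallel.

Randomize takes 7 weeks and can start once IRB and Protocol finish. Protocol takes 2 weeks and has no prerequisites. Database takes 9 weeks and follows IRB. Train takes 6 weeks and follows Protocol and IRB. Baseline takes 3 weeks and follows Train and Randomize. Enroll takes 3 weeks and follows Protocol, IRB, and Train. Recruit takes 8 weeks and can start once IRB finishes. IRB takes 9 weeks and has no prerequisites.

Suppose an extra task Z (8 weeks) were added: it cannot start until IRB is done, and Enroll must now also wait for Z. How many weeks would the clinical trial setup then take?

20

Originally the clinical trial setup takes 19 weeks.
With Z inserted, Enroll now waits for max(Protocol, IRB, Train, Z).
New critical path: IRB→Z→Enroll = 9+8+3 = 20 ⇒ 20 weeks.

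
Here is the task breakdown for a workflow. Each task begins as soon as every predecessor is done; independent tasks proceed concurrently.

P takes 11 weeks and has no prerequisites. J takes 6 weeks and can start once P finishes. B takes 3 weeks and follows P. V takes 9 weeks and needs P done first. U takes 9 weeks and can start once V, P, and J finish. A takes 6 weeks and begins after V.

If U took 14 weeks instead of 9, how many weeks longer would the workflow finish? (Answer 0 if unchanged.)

5

The binding path is P→V→U = 11+9+9 = 29; finish at 29 weeks.
Since U is critical, the +5 change carries straight to that chain (now 34 weeks).
The critical path is still P→V→U; finish is now 34 weeks.
Change in finish: 34 − 29 = +5 weeks.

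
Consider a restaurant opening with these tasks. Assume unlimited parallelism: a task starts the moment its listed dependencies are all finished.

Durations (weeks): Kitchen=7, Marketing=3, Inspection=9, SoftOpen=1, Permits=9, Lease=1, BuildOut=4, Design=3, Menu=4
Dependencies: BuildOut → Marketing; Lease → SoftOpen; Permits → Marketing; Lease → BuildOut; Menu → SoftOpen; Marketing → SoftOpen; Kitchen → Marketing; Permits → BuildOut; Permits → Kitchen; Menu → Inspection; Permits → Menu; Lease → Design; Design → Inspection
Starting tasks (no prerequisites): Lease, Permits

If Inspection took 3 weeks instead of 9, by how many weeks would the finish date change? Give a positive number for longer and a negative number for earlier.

-2

The binding path is Permits→Menu→Inspection = 9+4+9 = 22; finish at 22 weeks.
Since Inspection is critical, the -6 change carries straight to that chain (now 16 weeks).
New critical path: Permits→Kitchen→Marketing→SoftOpen = 9+7+3+1 = 20 ⇒ 20 weeks.
Change in finish: 20 − 22 = -2 weeks.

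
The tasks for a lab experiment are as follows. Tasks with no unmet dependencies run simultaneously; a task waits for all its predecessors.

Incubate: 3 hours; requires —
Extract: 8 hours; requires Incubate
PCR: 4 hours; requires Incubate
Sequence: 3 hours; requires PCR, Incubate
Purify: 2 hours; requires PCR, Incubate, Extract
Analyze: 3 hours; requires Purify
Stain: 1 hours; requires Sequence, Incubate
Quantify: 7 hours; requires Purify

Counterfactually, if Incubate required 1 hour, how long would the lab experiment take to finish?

18

Actual critical path: Incubate→Extract→Purify→Quantify = 3+8+2+7 = 20 ⇒ 20 hours.
Incubate lies on that path, so at 1 hour the path becomes 18 hours.
That remains the longest chain; total 18 hours.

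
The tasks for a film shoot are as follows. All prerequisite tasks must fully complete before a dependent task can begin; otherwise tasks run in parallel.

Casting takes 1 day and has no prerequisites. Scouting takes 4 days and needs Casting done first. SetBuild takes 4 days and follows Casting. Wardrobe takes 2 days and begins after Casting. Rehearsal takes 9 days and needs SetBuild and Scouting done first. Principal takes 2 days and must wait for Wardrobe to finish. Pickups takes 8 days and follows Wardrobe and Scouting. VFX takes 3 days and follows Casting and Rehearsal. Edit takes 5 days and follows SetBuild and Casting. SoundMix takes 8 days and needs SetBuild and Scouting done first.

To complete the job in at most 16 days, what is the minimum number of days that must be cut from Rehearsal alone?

Current finish: 17 days; target: 16.
Rehearsal is on every critical path, so each day cut from Rehearsal cuts the finish by one (this holds down to a finish of 13).
Need 17 − 16 = 1 day off Rehearsal → Rehearsal becomes 8 days, finish becomes 16.

1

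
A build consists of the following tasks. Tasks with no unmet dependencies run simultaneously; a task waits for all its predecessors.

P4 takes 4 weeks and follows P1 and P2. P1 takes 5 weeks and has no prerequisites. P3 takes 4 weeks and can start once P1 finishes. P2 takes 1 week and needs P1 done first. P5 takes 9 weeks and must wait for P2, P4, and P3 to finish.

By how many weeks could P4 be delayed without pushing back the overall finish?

Critical path: P1→P2→P4→P5 = 5+1+4+9 = 19, so the finish is 19 weeks.
Longest path through P4: 19 weeks (earliest finish 10, latest finish 10).
Float = 19 − 19 = 0.

0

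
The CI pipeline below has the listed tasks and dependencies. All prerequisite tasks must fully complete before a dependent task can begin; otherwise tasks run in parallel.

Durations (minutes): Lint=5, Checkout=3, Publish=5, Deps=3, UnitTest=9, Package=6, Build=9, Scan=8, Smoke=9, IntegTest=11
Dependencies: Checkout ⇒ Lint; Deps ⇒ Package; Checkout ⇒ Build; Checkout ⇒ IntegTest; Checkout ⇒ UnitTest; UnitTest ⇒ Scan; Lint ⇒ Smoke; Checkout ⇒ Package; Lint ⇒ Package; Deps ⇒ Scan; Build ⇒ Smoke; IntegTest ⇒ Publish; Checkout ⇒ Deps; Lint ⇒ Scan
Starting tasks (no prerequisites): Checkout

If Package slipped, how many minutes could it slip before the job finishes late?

7

The longest chain is Checkout→Build→Smoke = 3+9+9 = 21; overall finish 21 minutes.
Package finishes as early as 14 and must finish by 21.
So Package can slip 21 − 14 = 7 minutes.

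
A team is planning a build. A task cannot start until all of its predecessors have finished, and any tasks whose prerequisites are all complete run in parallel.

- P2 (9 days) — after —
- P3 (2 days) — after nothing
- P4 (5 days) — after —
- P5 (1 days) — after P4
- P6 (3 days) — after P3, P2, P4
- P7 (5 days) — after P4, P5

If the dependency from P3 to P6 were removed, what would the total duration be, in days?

12

Original critical path: P2→P6 = 9+3 = 12 ⇒ 12 days.
Dropping P3→P6 doesn't change P6's earliest start (9); another predecessor still binds.
The longest chain is now P2→P6 = 9+3 = 12, so the plan takes 12 days.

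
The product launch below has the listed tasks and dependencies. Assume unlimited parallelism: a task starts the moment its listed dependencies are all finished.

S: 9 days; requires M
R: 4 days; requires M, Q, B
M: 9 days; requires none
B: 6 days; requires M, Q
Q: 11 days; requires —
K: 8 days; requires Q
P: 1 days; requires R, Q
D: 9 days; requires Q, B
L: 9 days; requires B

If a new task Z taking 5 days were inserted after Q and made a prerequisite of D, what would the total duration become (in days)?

Originally the job takes 26 days.
With Z inserted, D now waits for max(Q, B, Z).
New critical path: Q→B→D = 11+6+9 = 26 ⇒ 26 days.

26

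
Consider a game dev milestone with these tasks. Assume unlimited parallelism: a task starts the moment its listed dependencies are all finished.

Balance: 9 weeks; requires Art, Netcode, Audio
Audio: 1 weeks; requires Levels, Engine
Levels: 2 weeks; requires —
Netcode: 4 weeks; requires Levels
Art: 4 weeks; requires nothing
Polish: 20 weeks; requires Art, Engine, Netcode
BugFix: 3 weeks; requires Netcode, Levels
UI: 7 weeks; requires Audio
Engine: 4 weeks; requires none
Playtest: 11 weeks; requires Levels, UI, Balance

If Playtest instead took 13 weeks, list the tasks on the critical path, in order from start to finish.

Levels, Netcode, Balance, Playtest

Critical path before the change: Levels→Netcode→Balance→Playtest = 2+4+9+11 = 26 giving 26 weeks.
Playtest is on the critical path; changing it to 13 makes that path 28 weeks.
No other chain overtakes it, so the finish is 28 weeks.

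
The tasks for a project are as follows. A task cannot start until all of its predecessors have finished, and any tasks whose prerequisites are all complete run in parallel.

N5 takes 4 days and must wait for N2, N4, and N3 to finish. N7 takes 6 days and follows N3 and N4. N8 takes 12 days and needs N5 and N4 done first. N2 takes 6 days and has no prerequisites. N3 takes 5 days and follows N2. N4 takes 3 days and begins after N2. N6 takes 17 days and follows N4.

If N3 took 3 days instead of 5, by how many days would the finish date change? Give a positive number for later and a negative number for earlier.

Critical path before the change: N2→N3→N5→N8 = 6+5+4+12 = 27 giving 27 days.
N3 is on the critical path; changing it to 3 makes that path 25 days.
The binding chain switches to N2→N4→N6 = 6+3+17 = 26; finish 26 days.
Change in finish: 26 − 27 = -1 days.

-1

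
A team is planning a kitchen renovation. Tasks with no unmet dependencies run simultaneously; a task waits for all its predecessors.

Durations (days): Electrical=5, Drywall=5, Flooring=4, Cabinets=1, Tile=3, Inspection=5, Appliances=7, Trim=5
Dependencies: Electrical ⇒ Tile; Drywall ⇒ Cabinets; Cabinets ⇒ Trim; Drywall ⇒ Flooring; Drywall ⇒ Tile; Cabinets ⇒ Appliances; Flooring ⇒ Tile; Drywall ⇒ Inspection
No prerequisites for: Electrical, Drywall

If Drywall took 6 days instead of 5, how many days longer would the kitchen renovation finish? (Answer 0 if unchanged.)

As given, the longest chain is Drywall→Cabinets→Appliances = 5+1+7 = 13, so the finish is 13 days.
Drywall lies on that path, so at 6 days the path becomes 14 days.
The critical path is still Drywall→Cabinets→Appliances; finish is now 14 days.
Change in finish: 14 − 13 = +1 days.

1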